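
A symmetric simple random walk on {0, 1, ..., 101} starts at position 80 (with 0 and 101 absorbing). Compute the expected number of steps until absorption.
E[τ | X_0 = 80] = 1680

Let v_k = E[τ | X_0 = k]. Boundary: v_0 = v_101 = 0. Recurrence: v_k = 1 + (v_{k-1} + v_{k+1})/2 for 1 ≤ k ≤ 100. The particular solution to v_k − (v_{k-1} + v_{k+1})/2 = 1 is v_k = −k^2. Adding homogeneous solution A + B k and matching boundaries gives v_k = k (101 − k). Substituting k = 80: v_80 = 80 · 21 = 1680.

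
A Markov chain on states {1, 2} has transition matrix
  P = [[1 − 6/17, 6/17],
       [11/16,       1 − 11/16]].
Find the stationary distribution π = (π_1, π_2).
π_1 = 187/283, π_2 = 96/283

Solve πP = π with π_1 + π_2 = 1. From πP = π: π_1 · (1 − 6/17) + π_2 · 11/16 = π_1 ⇒ π_2 · 11/16 = π_1 · 6/17 ⇒ π_2/π_1 = (6/17)/(11/16) = 96/187. Together with π_1 + π_2 = 1:
  π_1 = (11/16)/(6/17 + 11/16) = (11/16)/(283/272) = 187/283,
  π_2 = (6/17)/(6/17 + 11/16) = (6/17)/(283/272) = 96/283.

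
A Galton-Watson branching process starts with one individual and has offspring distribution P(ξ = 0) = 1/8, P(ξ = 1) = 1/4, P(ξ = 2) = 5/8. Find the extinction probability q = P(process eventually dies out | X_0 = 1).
q = 1/5

The pgf is f(s) = 1/8 + 1/4·s + 5/8·s². The extinction probability q is the smallest fixed point of f in [0, 1]. Setting s = f(s):
  5/8·s² + (1/4 − 1)·s + 1/8 = 0
  5/8·s² − (1/8 + 5/8)·s + 1/8 = 0
which factors as (s − 1)·(5/8·s − 1/8) = 0, giving roots s = 1 and s = (1/8)/(5/8) = 1/5.
Mean offspring μ = 1/4 + 2·5/8 = 3/2 > 1 (supercritical), so q < 1. The extinction probability is the smaller root: q = (1/8)/(5/8) = 1/5.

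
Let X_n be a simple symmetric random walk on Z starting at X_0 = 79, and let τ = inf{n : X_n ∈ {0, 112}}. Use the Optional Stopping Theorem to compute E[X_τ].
E[X_τ] = 79

X_n is a martingale and τ is a bounded-mean stopping time (indeed τ is finite a.s. with bounded expectation since the walk is in a bounded region). By the OST, E[X_τ] = E[X_0] = 79. Equivalently: E[X_τ] = 112 · P(hit 112 first) + 0 · P(hit 0 first) = 112 · (79/112) = 79.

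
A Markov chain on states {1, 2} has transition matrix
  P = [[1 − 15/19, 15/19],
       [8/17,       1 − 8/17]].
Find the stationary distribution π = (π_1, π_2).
π_1 = 152/407, π_2 = 255/407

Solve πP = π with π_1 + π_2 = 1. From πP = π: π_1 · (1 − 15/19) + π_2 · 8/17 = π_1 ⇒ π_2 · 8/17 = π_1 · 15/19 ⇒ π_2/π_1 = (15/19)/(8/17) = 255/152. Together with π_1 + π_2 = 1:
  π_1 = (8/17)/(15/19 + 8/17) = (8/17)/(407/323) = 152/407,
  π_2 = (15/19)/(15/19 + 8/17) = (15/19)/(407/323) = 255/407.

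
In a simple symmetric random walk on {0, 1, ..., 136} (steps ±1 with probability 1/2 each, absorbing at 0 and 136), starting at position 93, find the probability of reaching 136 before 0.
P(hit 136 before 0) = 93/136

Let u_k = P(hit 136 before 0 | start at k). Then u_0 = 0, u_136 = 1, and u_k = u_{k-1}/2 + u_{k+1}/2 for 1 ≤ k ≤ 135. This harmonic recurrence is solved by u_k = k/136, giving u_93 = 93/136.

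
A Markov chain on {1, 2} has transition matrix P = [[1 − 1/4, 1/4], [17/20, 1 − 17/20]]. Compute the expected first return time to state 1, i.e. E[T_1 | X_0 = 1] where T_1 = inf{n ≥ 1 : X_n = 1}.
E[T_1 | X_0 = 1] = 1/π_1 = 22/17

For an irreducible recurrent Markov chain with stationary distribution π, E[T_i | X_0 = i] = 1/π_i (Kac's formula). Here π_1 = (17/20)/(1/4 + 17/20) = (17/20)/(11/10) = 17/22, so E[T_1 | X_0 = 1] = 1/π_1 = (1/4 + 17/20)/(17/20) = (11/10)/(17/20) = 22/17.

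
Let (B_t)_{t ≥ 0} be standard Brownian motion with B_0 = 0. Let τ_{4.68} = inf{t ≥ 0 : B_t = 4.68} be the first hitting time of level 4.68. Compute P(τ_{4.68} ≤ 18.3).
P(τ_{4.68} ≤ 18.3) = 2(1 − Φ(4.68/√18.3)) = 2(1 − Φ(1.0940)) ≈ 0.2740

By the reflection principle for standard BM, P(τ_b ≤ t) = 2 · P(B_t ≥ b). Since B_t ~ N(0, t), P(B_t ≥ 4.68) = 1 − Φ(4.68/√t) = 1 − Φ(4.68/√18.3) = 1 − Φ(1.0940) ≈ 0.13698. Doubling: P(τ_{4.68} ≤ 18.3) ≈ 2 · 0.13698 = 0.27396 ≈ 0.2740.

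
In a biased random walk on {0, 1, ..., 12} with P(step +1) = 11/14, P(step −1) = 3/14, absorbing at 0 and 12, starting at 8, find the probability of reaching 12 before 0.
P(hit 12 before 0) = (1 − (3/11)^8) / (1 − (3/11)^12) = 215544802/215551363

Let u_k denote P(reach 12 before 0 | start at k). Boundary: u_0 = 0, u_12 = 1. Recurrence: u_k = 11/14·u_{k+1} + 3/14·u_{k-1} for 1 ≤ k ≤ 11. Try u_k = A + B·r^k with r = q/p = (3/14)/(11/14) = 3/11. Substitution satisfies the recurrence; boundary conditions give:
  u_k = (1 − r^k) / (1 − r^N) = (1 − (3/11)^8) / (1 − (3/11)^12) = 215544802/215551363.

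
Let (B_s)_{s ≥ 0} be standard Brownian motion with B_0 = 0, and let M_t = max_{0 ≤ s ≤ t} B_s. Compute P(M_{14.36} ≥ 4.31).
P(M_{14.36} ≥ 4.31) = 2·P(B_{14.36} ≥ 4.31) = 2(1 − Φ(4.31/√14.36)) ≈ 0.2554

By the reflection principle for Brownian motion, P(M_t ≥ a) = 2 · P(B_t ≥ a) for a ≥ 0. Since B_t ~ N(0, t), P(B_t ≥ 4.31) = 1 − Φ(4.31/√t) = 1 − Φ(4.31/√14.36) = 1 − Φ(1.1374). So
  P(M_{14.36} ≥ 4.31) = 2(1 − Φ(1.1374)) ≈ 0.2554.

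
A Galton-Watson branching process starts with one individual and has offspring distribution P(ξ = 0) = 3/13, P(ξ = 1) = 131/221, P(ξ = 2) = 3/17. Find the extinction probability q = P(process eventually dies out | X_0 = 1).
q = 1

Mean offspring μ = 0·3/13 + 1·131/221 + 2·3/17 = 209/221 ≤ 1. For μ ≤ 1 with offspring not concentrated at 1, the Galton-Watson process goes extinct almost surely, so q = 1.
(Algebraic check: The pgf is f(s) = 3/13 + 131/221·s + 3/17·s². The extinction probability q is the smallest fixed point of f in [0, 1]. Setting s = f(s):
  3/17·s² + (131/221 − 1)·s + 3/13 = 0
  3/17·s² − (3/13 + 3/17)·s + 3/13 = 0
which factors as (s − 1)·(3/17·s − 3/13) = 0, giving roots s = 1 and s = (3/13)/(3/17) = 17/13. Since 17/13 ≥ 1, the smallest root in [0, 1] is s = 1.)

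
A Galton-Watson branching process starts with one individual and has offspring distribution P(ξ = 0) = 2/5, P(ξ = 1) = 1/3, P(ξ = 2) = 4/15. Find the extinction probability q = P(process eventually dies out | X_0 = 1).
q = 1

Mean offspring μ = 0·2/5 + 1·1/3 + 2·4/15 = 13/15 ≤ 1. For μ ≤ 1 with offspring not concentrated at 1, the Galton-Watson process goes extinct almost surely, so q = 1.
(Algebraic check: The pgf is f(s) = 2/5 + 1/3·s + 4/15·s². The extinction probability q is the smallest fixed point of f in [0, 1]. Setting s = f(s):
  4/15·s² + (1/3 − 1)·s + 2/5 = 0
  4/15·s² − (2/5 + 4/15)·s + 2/5 = 0
which factors as (s − 1)·(4/15·s − 2/5) = 0, giving roots s = 1 and s = (2/5)/(4/15) = 3/2. Since 3/2 ≥ 1, the smallest root in [0, 1] is s = 1.)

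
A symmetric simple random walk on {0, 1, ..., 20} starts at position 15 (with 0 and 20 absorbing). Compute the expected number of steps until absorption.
E[τ | X_0 = 15] = 75

Let v_k = E[τ | X_0 = k]. Boundary: v_0 = v_20 = 0. Recurrence: v_k = 1 + (v_{k-1} + v_{k+1})/2 for 1 ≤ k ≤ 19. The particular solution to v_k − (v_{k-1} + v_{k+1})/2 = 1 is v_k = −k^2. Adding homogeneous solution A + B k and matching boundaries gives v_k = k (20 − k). Substituting k = 15: v_15 = 15 · 5 = 75.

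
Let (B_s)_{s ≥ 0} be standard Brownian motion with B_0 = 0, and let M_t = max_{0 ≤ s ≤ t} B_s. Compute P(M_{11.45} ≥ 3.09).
P(M_{11.45} ≥ 3.09) = 2·P(B_{11.45} ≥ 3.09) = 2(1 − Φ(3.09/√11.45)) ≈ 0.3611

By the reflection principle for Brownian motion, P(M_t ≥ a) = 2 · P(B_t ≥ a) for a ≥ 0. Since B_t ~ N(0, t), P(B_t ≥ 3.09) = 1 − Φ(3.09/√t) = 1 − Φ(3.09/√11.45) = 1 − Φ(0.9132). So
  P(M_{11.45} ≥ 3.09) = 2(1 − Φ(0.9132)) ≈ 0.3611.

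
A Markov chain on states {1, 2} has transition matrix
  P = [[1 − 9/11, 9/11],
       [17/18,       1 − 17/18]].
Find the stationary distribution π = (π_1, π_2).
π_1 = 187/349, π_2 = 162/349

Solve πP = π with π_1 + π_2 = 1. From πP = π: π_1 · (1 − 9/11) + π_2 · 17/18 = π_1 ⇒ π_2 · 17/18 = π_1 · 9/11 ⇒ π_2/π_1 = (9/11)/(17/18) = 162/187. Together with π_1 + π_2 = 1:
  π_1 = (17/18)/(9/11 + 17/18) = (17/18)/(349/198) = 187/349,
  π_2 = (9/11)/(9/11 + 17/18) = (9/11)/(349/198) = 162/349.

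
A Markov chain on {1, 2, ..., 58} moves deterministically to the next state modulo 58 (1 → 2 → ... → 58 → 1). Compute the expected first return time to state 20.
E[T_20 | X_0 = 20] = 58

The chain cycles deterministically, so starting at state 20 it returns in exactly 58 steps. Equivalently, the stationary distribution is uniform π_j = 1/58 for every state j, so by Kac's formula E[T_20] = 1/π_20 = 58.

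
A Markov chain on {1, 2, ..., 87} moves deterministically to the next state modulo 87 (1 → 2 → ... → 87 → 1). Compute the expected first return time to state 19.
E[T_19 | X_0 = 19] = 87

The chain cycles deterministically, so starting at state 19 it returns in exactly 87 steps. Equivalently, the stationary distribution is uniform π_j = 1/87 for every state j, so by Kac's formula E[T_19] = 1/π_19 = 87.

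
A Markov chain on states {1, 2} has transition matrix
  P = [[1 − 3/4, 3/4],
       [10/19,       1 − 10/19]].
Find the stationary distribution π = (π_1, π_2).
π_1 = 40/97, π_2 = 57/97

Solve πP = π with π_1 + π_2 = 1. From πP = π: π_1 · (1 − 3/4) + π_2 · 10/19 = π_1 ⇒ π_2 · 10/19 = π_1 · 3/4 ⇒ π_2/π_1 = (3/4)/(10/19) = 57/40. Together with π_1 + π_2 = 1:
  π_1 = (10/19)/(3/4 + 10/19) = (10/19)/(97/76) = 40/97,
  π_2 = (3/4)/(3/4 + 10/19) = (3/4)/(97/76) = 57/97.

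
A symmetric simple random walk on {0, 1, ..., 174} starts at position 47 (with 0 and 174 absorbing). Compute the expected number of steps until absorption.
E[τ | X_0 = 47] = 5969

Let v_k = E[τ | X_0 = k]. Boundary: v_0 = v_174 = 0. Recurrence: v_k = 1 + (v_{k-1} + v_{k+1})/2 for 1 ≤ k ≤ 173. The particular solution to v_k − (v_{k-1} + v_{k+1})/2 = 1 is v_k = −k^2. Adding homogeneous solution A + B k and matching boundaries gives v_k = k (174 − k). Substituting k = 47: v_47 = 47 · 127 = 5969.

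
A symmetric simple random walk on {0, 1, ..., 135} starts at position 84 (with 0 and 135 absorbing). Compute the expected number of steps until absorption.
E[τ | X_0 = 84] = 4284

Let v_k = E[τ | X_0 = k]. Boundary: v_0 = v_135 = 0. Recurrence: v_k = 1 + (v_{k-1} + v_{k+1})/2 for 1 ≤ k ≤ 134. The particular solution to v_k − (v_{k-1} + v_{k+1})/2 = 1 is v_k = −k^2. Adding homogeneous solution A + B k and matching boundaries gives v_k = k (135 − k). Substituting k = 84: v_84 = 84 · 51 = 4284.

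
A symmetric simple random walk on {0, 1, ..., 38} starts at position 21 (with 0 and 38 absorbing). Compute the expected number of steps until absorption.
E[τ | X_0 = 21] = 357

Let v_k = E[τ | X_0 = k]. Boundary: v_0 = v_38 = 0. Recurrence: v_k = 1 + (v_{k-1} + v_{k+1})/2 for 1 ≤ k ≤ 37. The particular solution to v_k − (v_{k-1} + v_{k+1})/2 = 1 is v_k = −k^2. Adding homogeneous solution A + B k and matching boundaries gives v_k = k (38 − k). Substituting k = 21: v_21 = 21 · 17 = 357.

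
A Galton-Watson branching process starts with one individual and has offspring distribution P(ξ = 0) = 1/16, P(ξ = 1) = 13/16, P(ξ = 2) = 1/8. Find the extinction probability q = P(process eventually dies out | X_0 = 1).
q = 1/2

The pgf is f(s) = 1/16 + 13/16·s + 1/8·s². The extinction probability q is the smallest fixed point of f in [0, 1]. Setting s = f(s):
  1/8·s² + (13/16 − 1)·s + 1/16 = 0
  1/8·s² − (1/16 + 1/8)·s + 1/16 = 0
which factors as (s − 1)·(1/8·s − 1/16) = 0, giving roots s = 1 and s = (1/16)/(1/8) = 1/2.
Mean offspring μ = 13/16 + 2·1/8 = 17/16 > 1 (supercritical), so q < 1. The extinction probability is the smaller root: q = (1/16)/(1/8) = 1/2.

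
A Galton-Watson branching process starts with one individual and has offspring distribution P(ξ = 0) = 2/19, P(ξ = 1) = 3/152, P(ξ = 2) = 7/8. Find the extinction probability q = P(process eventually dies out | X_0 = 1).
q = 16/133

The pgf is f(s) = 2/19 + 3/152·s + 7/8·s². The extinction probability q is the smallest fixed point of f in [0, 1]. Setting s = f(s):
  7/8·s² + (3/152 − 1)·s + 2/19 = 0
  7/8·s² − (2/19 + 7/8)·s + 2/19 = 0
which factors as (s − 1)·(7/8·s − 2/19) = 0, giving roots s = 1 and s = (2/19)/(7/8) = 16/133.
Mean offspring μ = 3/152 + 2·7/8 = 269/152 > 1 (supercritical), so q < 1. The extinction probability is the smaller root: q = (2/19)/(7/8) = 16/133.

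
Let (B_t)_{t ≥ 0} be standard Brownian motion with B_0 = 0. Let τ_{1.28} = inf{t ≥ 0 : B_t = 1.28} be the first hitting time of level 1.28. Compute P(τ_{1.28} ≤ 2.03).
P(τ_{1.28} ≤ 2.03) = 2(1 − Φ(1.28/√2.03)) = 2(1 − Φ(0.8984)) ≈ 0.3690

By the reflection principle for standard BM, P(τ_b ≤ t) = 2 · P(B_t ≥ b). Since B_t ~ N(0, t), P(B_t ≥ 1.28) = 1 − Φ(1.28/√t) = 1 − Φ(1.28/√2.03) = 1 − Φ(0.8984) ≈ 0.18449. Doubling: P(τ_{1.28} ≤ 2.03) ≈ 2 · 0.18449 = 0.36898 ≈ 0.3690.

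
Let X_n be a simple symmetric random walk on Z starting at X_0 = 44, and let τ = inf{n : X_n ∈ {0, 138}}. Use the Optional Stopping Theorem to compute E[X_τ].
E[X_τ] = 44

X_n is a martingale and τ is a bounded-mean stopping time (indeed τ is finite a.s. with bounded expectation since the walk is in a bounded region). By the OST, E[X_τ] = E[X_0] = 44. Equivalently: E[X_τ] = 138 · P(hit 138 first) + 0 · P(hit 0 first) = 138 · (44/138) = 44.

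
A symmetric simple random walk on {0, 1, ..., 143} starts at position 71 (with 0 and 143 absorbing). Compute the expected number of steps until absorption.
E[τ | X_0 = 71] = 5112

Let v_k = E[τ | X_0 = k]. Boundary: v_0 = v_143 = 0. Recurrence: v_k = 1 + (v_{k-1} + v_{k+1})/2 for 1 ≤ k ≤ 142. The particular solution to v_k − (v_{k-1} + v_{k+1})/2 = 1 is v_k = −k^2. Adding homogeneous solution A + B k and matching boundaries gives v_k = k (143 − k). Substituting k = 71: v_71 = 71 · 72 = 5112.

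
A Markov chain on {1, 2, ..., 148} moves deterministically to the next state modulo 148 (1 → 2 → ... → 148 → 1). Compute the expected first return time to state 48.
E[T_48 | X_0 = 48] = 148

The chain cycles deterministically, so starting at state 48 it returns in exactly 148 steps. Equivalently, the stationary distribution is uniform π_j = 1/148 for every state j, so by Kac's formula E[T_48] = 1/π_48 = 148.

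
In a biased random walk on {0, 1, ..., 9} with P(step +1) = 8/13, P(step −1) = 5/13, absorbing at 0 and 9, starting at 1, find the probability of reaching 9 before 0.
P(hit 9 before 0) = (1 − (5/8)^1) / (1 − (5/8)^9) = 16777216/44088201

Let u_k denote P(reach 9 before 0 | start at k). Boundary: u_0 = 0, u_9 = 1. Recurrence: u_k = 8/13·u_{k+1} + 5/13·u_{k-1} for 1 ≤ k ≤ 8. Try u_k = A + B·r^k with r = q/p = (5/13)/(8/13) = 5/8. Substitution satisfies the recurrence; boundary conditions give:
  u_k = (1 − r^k) / (1 − r^N) = (1 − (5/8)^1) / (1 − (5/8)^9) = 16777216/44088201.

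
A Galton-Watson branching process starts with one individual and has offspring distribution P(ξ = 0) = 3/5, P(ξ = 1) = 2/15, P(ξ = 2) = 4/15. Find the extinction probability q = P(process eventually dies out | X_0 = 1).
q = 1

Mean offspring μ = 0·3/5 + 1·2/15 + 2·4/15 = 2/3 ≤ 1. For μ ≤ 1 with offspring not concentrated at 1, the Galton-Watson process goes extinct almost surely, so q = 1.
(Algebraic check: The pgf is f(s) = 3/5 + 2/15·s + 4/15·s². The extinction probability q is the smallest fixed point of f in [0, 1]. Setting s = f(s):
  4/15·s² + (2/15 − 1)·s + 3/5 = 0
  4/15·s² − (3/5 + 4/15)·s + 3/5 = 0
which factors as (s − 1)·(4/15·s − 3/5) = 0, giving roots s = 1 and s = (3/5)/(4/15) = 9/4. Since 9/4 ≥ 1, the smallest root in [0, 1] is s = 1.)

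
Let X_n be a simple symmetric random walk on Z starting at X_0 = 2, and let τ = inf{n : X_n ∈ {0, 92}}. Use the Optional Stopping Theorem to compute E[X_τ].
E[X_τ] = 2

X_n is a martingale and τ is a bounded-mean stopping time (indeed τ is finite a.s. with bounded expectation since the walk is in a bounded region). By the OST, E[X_τ] = E[X_0] = 2. Equivalently: E[X_τ] = 92 · P(hit 92 first) + 0 · P(hit 0 first) = 92 · (2/92) = 2.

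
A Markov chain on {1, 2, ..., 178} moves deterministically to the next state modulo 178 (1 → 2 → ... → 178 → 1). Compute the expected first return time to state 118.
E[T_118 | X_0 = 118] = 178

The chain cycles deterministically, so starting at state 118 it returns in exactly 178 steps. Equivalently, the stationary distribution is uniform π_j = 1/178 for every state j, so by Kac's formula E[T_118] = 1/π_118 = 178.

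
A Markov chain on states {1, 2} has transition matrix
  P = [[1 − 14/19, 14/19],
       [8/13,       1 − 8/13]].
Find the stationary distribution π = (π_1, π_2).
π_1 = 76/167, π_2 = 91/167

Solve πP = π with π_1 + π_2 = 1. From πP = π: π_1 · (1 − 14/19) + π_2 · 8/13 = π_1 ⇒ π_2 · 8/13 = π_1 · 14/19 ⇒ π_2/π_1 = (14/19)/(8/13) = 91/76. Together with π_1 + π_2 = 1:
  π_1 = (8/13)/(14/19 + 8/13) = (8/13)/(334/247) = 76/167,
  π_2 = (14/19)/(14/19 + 8/13) = (14/19)/(334/247) = 91/167.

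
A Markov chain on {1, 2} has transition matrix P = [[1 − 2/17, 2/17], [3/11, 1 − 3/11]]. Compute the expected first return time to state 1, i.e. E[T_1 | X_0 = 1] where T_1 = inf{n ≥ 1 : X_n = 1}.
E[T_1 | X_0 = 1] = 1/π_1 = 73/51

For an irreducible recurrent Markov chain with stationary distribution π, E[T_i | X_0 = i] = 1/π_i (Kac's formula). Here π_1 = (3/11)/(2/17 + 3/11) = (3/11)/(73/187) = 51/73, so E[T_1 | X_0 = 1] = 1/π_1 = (2/17 + 3/11)/(3/11) = (73/187)/(3/11) = 73/51.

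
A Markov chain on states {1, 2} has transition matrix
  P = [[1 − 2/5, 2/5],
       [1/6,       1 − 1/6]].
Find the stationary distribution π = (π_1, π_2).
π_1 = 5/17, π_2 = 12/17

Solve πP = π with π_1 + π_2 = 1. From πP = π: π_1 · (1 − 2/5) + π_2 · 1/6 = π_1 ⇒ π_2 · 1/6 = π_1 · 2/5 ⇒ π_2/π_1 = (2/5)/(1/6) = 12/5. Together with π_1 + π_2 = 1:
  π_1 = (1/6)/(2/5 + 1/6) = (1/6)/(17/30) = 5/17,
  π_2 = (2/5)/(2/5 + 1/6) = (2/5)/(17/30) = 12/17.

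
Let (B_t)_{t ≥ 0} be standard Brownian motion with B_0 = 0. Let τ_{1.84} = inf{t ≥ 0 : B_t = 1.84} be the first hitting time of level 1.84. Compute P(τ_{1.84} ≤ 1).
P(τ_{1.84} ≤ 1) = 2(1 − Φ(1.84/√1)) = 2(1 − Φ(1.8400)) ≈ 0.0658

By the reflection principle for standard BM, P(τ_b ≤ t) = 2 · P(B_t ≥ b). Since B_t ~ N(0, t), P(B_t ≥ 1.84) = 1 − Φ(1.84/√t) = 1 − Φ(1.84/√1) = 1 − Φ(1.8400) ≈ 0.03288. Doubling: P(τ_{1.84} ≤ 1) ≈ 2 · 0.03288 = 0.06576 ≈ 0.0658.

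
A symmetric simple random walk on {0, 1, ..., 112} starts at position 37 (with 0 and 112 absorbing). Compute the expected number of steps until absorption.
E[τ | X_0 = 37] = 2775

Let v_k = E[τ | X_0 = k]. Boundary: v_0 = v_112 = 0. Recurrence: v_k = 1 + (v_{k-1} + v_{k+1})/2 for 1 ≤ k ≤ 111. The particular solution to v_k − (v_{k-1} + v_{k+1})/2 = 1 is v_k = −k^2. Adding homogeneous solution A + B k and matching boundaries gives v_k = k (112 − k). Substituting k = 37: v_37 = 37 · 75 = 2775.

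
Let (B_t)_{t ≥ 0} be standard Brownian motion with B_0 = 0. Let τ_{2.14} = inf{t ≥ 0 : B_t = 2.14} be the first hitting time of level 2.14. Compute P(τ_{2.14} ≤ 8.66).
P(τ_{2.14} ≤ 8.66) = 2(1 − Φ(2.14/√8.66)) = 2(1 − Φ(0.7272)) ≈ 0.4671

By the reflection principle for standard BM, P(τ_b ≤ t) = 2 · P(B_t ≥ b). Since B_t ~ N(0, t), P(B_t ≥ 2.14) = 1 − Φ(2.14/√t) = 1 − Φ(2.14/√8.66) = 1 − Φ(0.7272) ≈ 0.23355. Doubling: P(τ_{2.14} ≤ 8.66) ≈ 2 · 0.23355 = 0.46710 ≈ 0.4671.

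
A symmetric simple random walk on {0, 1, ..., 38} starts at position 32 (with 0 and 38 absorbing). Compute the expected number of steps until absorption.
E[τ | X_0 = 32] = 192

Let v_k = E[τ | X_0 = k]. Boundary: v_0 = v_38 = 0. Recurrence: v_k = 1 + (v_{k-1} + v_{k+1})/2 for 1 ≤ k ≤ 37. The particular solution to v_k − (v_{k-1} + v_{k+1})/2 = 1 is v_k = −k^2. Adding homogeneous solution A + B k and matching boundaries gives v_k = k (38 − k). Substituting k = 32: v_32 = 32 · 6 = 192.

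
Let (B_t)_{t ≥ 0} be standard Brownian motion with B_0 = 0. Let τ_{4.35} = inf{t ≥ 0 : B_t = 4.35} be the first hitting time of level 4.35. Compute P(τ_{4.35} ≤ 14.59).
P(τ_{4.35} ≤ 14.59) = 2(1 − Φ(4.35/√14.59)) = 2(1 − Φ(1.1388)) ≈ 0.2548

By the reflection principle for standard BM, P(τ_b ≤ t) = 2 · P(B_t ≥ b). Since B_t ~ N(0, t), P(B_t ≥ 4.35) = 1 − Φ(4.35/√t) = 1 − Φ(4.35/√14.59) = 1 − Φ(1.1388) ≈ 0.12739. Doubling: P(τ_{4.35} ≤ 14.59) ≈ 2 · 0.12739 = 0.25478 ≈ 0.2548.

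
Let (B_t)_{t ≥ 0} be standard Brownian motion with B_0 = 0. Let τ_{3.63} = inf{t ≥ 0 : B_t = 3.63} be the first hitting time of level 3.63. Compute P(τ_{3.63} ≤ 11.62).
P(τ_{3.63} ≤ 11.62) = 2(1 − Φ(3.63/√11.62)) = 2(1 − Φ(1.0649)) ≈ 0.2869

By the reflection principle for standard BM, P(τ_b ≤ t) = 2 · P(B_t ≥ b). Since B_t ~ N(0, t), P(B_t ≥ 3.63) = 1 − Φ(3.63/√t) = 1 − Φ(3.63/√11.62) = 1 − Φ(1.0649) ≈ 0.14346. Doubling: P(τ_{3.63} ≤ 11.62) ≈ 2 · 0.14346 = 0.28692 ≈ 0.2869.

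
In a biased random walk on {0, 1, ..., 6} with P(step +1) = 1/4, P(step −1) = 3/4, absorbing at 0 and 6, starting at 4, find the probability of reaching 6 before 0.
P(hit 6 before 0) = (1 − (3)^4) / (1 − (3)^6) = 10/91

Let u_k denote P(reach 6 before 0 | start at k). Boundary: u_0 = 0, u_6 = 1. Recurrence: u_k = 1/4·u_{k+1} + 3/4·u_{k-1} for 1 ≤ k ≤ 5. Try u_k = A + B·r^k with r = q/p = (3/4)/(1/4) = 3. Substitution satisfies the recurrence; boundary conditions give:
  u_k = (1 − r^k) / (1 − r^N) = (1 − (3)^4) / (1 − (3)^6) = 10/91.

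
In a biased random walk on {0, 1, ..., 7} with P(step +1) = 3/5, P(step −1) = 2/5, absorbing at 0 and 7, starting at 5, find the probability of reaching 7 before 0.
P(hit 7 before 0) = (1 − (2/3)^5) / (1 − (2/3)^7) = 1899/2059

Let u_k denote P(reach 7 before 0 | start at k). Boundary: u_0 = 0, u_7 = 1. Recurrence: u_k = 3/5·u_{k+1} + 2/5·u_{k-1} for 1 ≤ k ≤ 6. Try u_k = A + B·r^k with r = q/p = (2/5)/(3/5) = 2/3. Substitution satisfies the recurrence; boundary conditions give:
  u_k = (1 − r^k) / (1 − r^N) = (1 − (2/3)^5) / (1 − (2/3)^7) = 1899/2059.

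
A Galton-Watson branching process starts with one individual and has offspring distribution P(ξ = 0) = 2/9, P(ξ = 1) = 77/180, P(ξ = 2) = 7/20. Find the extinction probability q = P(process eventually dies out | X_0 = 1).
q = 40/63

The pgf is f(s) = 2/9 + 77/180·s + 7/20·s². The extinction probability q is the smallest fixed point of f in [0, 1]. Setting s = f(s):
  7/20·s² + (77/180 − 1)·s + 2/9 = 0
  7/20·s² − (2/9 + 7/20)·s + 2/9 = 0
which factors as (s − 1)·(7/20·s − 2/9) = 0, giving roots s = 1 and s = (2/9)/(7/20) = 40/63.
Mean offspring μ = 77/180 + 2·7/20 = 203/180 > 1 (supercritical), so q < 1. The extinction probability is the smaller root: q = (2/9)/(7/20) = 40/63.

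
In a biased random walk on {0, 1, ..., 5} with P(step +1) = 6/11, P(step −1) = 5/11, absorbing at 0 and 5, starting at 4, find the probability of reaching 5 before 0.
P(hit 5 before 0) = (1 − (5/6)^4) / (1 − (5/6)^5) = 4026/4651

Let u_k denote P(reach 5 before 0 | start at k). Boundary: u_0 = 0, u_5 = 1. Recurrence: u_k = 6/11·u_{k+1} + 5/11·u_{k-1} for 1 ≤ k ≤ 4. Try u_k = A + B·r^k with r = q/p = (5/11)/(6/11) = 5/6. Substitution satisfies the recurrence; boundary conditions give:
  u_k = (1 − r^k) / (1 − r^N) = (1 − (5/6)^4) / (1 − (5/6)^5) = 4026/4651.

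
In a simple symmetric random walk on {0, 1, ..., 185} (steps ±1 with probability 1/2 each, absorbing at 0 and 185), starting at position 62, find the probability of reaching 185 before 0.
P(hit 185 before 0) = 62/185

Let u_k = P(hit 185 before 0 | start at k). Then u_0 = 0, u_185 = 1, and u_k = u_{k-1}/2 + u_{k+1}/2 for 1 ≤ k ≤ 184. This harmonic recurrence is solved by u_k = k/185, giving u_62 = 62/185.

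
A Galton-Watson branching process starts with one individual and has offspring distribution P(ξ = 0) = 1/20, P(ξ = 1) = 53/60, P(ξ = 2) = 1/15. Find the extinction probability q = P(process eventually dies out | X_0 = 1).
q = 3/4

The pgf is f(s) = 1/20 + 53/60·s + 1/15·s². The extinction probability q is the smallest fixed point of f in [0, 1]. Setting s = f(s):
  1/15·s² + (53/60 − 1)·s + 1/20 = 0
  1/15·s² − (1/20 + 1/15)·s + 1/20 = 0
which factors as (s − 1)·(1/15·s − 1/20) = 0, giving roots s = 1 and s = (1/20)/(1/15) = 3/4.
Mean offspring μ = 53/60 + 2·1/15 = 61/60 > 1 (supercritical), so q < 1. The extinction probability is the smaller root: q = (1/20)/(1/15) = 3/4.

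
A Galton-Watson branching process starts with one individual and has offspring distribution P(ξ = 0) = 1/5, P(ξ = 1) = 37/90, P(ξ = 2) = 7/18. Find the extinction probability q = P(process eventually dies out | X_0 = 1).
q = 18/35

The pgf is f(s) = 1/5 + 37/90·s + 7/18·s². The extinction probability q is the smallest fixed point of f in [0, 1]. Setting s = f(s):
  7/18·s² + (37/90 − 1)·s + 1/5 = 0
  7/18·s² − (1/5 + 7/18)·s + 1/5 = 0
which factors as (s − 1)·(7/18·s − 1/5) = 0, giving roots s = 1 and s = (1/5)/(7/18) = 18/35.
Mean offspring μ = 37/90 + 2·7/18 = 107/90 > 1 (supercritical), so q < 1. The extinction probability is the smaller root: q = (1/5)/(7/18) = 18/35.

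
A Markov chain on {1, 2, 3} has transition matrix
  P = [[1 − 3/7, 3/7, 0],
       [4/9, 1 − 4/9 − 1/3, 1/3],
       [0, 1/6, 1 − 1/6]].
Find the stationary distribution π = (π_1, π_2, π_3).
π = (28/109, 27/109, 54/109)

This is a birth-death chain on three states, which satisfies detailed balance: π_1 · P_{12} = π_2 · P_{21} and π_2 · P_{23} = π_3 · P_{32}.
From π_1 · 3/7 = π_2 · 4/9: π_2/π_1 = (3/7)/(4/9) = 27/28.
From π_2 · 1/3 = π_3 · 1/6: π_3/π_2 = (1/3)/(1/6) = 2.
Take π_1 proportional to 1; then unnormalized π = (1, 27/28, 27/14). Normalize by dividing by the sum 109/28:
  π = (28/109, 27/109, 54/109).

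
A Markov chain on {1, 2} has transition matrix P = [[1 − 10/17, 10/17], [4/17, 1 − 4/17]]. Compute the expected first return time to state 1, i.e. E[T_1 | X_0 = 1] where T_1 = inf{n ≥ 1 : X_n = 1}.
E[T_1 | X_0 = 1] = 1/π_1 = 7/2

For an irreducible recurrent Markov chain with stationary distribution π, E[T_i | X_0 = i] = 1/π_i (Kac's formula). Here π_1 = (4/17)/(10/17 + 4/17) = (4/17)/(14/17) = 2/7, so E[T_1 | X_0 = 1] = 1/π_1 = (10/17 + 4/17)/(4/17) = (14/17)/(4/17) = 7/2.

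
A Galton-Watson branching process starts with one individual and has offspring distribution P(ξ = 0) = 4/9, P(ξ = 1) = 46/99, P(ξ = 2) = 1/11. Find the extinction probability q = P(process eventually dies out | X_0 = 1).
q = 1

Mean offspring μ = 0·4/9 + 1·46/99 + 2·1/11 = 64/99 ≤ 1. For μ ≤ 1 with offspring not concentrated at 1, the Galton-Watson process goes extinct almost surely, so q = 1.
(Algebraic check: The pgf is f(s) = 4/9 + 46/99·s + 1/11·s². The extinction probability q is the smallest fixed point of f in [0, 1]. Setting s = f(s):
  1/11·s² + (46/99 − 1)·s + 4/9 = 0
  1/11·s² − (4/9 + 1/11)·s + 4/9 = 0
which factors as (s − 1)·(1/11·s − 4/9) = 0, giving roots s = 1 and s = (4/9)/(1/11) = 44/9. Since 44/9 ≥ 1, the smallest root in [0, 1] is s = 1.)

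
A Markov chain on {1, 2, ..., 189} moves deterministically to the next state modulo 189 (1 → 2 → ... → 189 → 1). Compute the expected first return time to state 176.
E[T_176 | X_0 = 176] = 189

The chain cycles deterministically, so starting at state 176 it returns in exactly 189 steps. Equivalently, the stationary distribution is uniform π_j = 1/189 for every state j, so by Kac's formula E[T_176] = 1/π_176 = 189.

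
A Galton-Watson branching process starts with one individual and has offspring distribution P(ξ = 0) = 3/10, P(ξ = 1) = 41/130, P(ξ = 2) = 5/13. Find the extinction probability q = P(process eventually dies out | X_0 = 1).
q = 39/50

The pgf is f(s) = 3/10 + 41/130·s + 5/13·s². The extinction probability q is the smallest fixed point of f in [0, 1]. Setting s = f(s):
  5/13·s² + (41/130 − 1)·s + 3/10 = 0
  5/13·s² − (3/10 + 5/13)·s + 3/10 = 0
which factors as (s − 1)·(5/13·s − 3/10) = 0, giving roots s = 1 and s = (3/10)/(5/13) = 39/50.
Mean offspring μ = 41/130 + 2·5/13 = 141/130 > 1 (supercritical), so q < 1. The extinction probability is the smaller root: q = (3/10)/(5/13) = 39/50.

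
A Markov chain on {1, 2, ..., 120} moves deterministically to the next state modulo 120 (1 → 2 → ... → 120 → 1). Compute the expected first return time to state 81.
E[T_81 | X_0 = 81] = 120

The chain cycles deterministically, so starting at state 81 it returns in exactly 120 steps. Equivalently, the stationary distribution is uniform π_j = 1/120 for every state j, so by Kac's formula E[T_81] = 1/π_81 = 120.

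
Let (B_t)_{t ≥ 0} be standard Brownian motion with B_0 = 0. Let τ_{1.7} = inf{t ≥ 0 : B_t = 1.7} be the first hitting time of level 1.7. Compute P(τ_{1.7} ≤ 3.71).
P(τ_{1.7} ≤ 3.71) = 2(1 − Φ(1.7/√3.71)) = 2(1 − Φ(0.8826)) ≈ 0.3775

By the reflection principle for standard BM, P(τ_b ≤ t) = 2 · P(B_t ≥ b). Since B_t ~ N(0, t), P(B_t ≥ 1.7) = 1 − Φ(1.7/√t) = 1 − Φ(1.7/√3.71) = 1 − Φ(0.8826) ≈ 0.18873. Doubling: P(τ_{1.7} ≤ 3.71) ≈ 2 · 0.18873 = 0.37746 ≈ 0.3775.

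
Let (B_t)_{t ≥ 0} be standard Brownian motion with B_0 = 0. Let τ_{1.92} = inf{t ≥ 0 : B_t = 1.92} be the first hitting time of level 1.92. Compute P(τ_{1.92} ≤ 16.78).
P(τ_{1.92} ≤ 16.78) = 2(1 − Φ(1.92/√16.78)) = 2(1 − Φ(0.4687)) ≈ 0.6393

By the reflection principle for standard BM, P(τ_b ≤ t) = 2 · P(B_t ≥ b). Since B_t ~ N(0, t), P(B_t ≥ 1.92) = 1 − Φ(1.92/√t) = 1 − Φ(1.92/√16.78) = 1 − Φ(0.4687) ≈ 0.31964. Doubling: P(τ_{1.92} ≤ 16.78) ≈ 2 · 0.31964 = 0.63928 ≈ 0.6393.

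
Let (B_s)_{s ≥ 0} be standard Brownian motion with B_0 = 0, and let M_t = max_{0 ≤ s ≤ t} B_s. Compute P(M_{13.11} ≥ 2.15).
P(M_{13.11} ≥ 2.15) = 2·P(B_{13.11} ≥ 2.15) = 2(1 − Φ(2.15/√13.11)) ≈ 0.5526

By the reflection principle for Brownian motion, P(M_t ≥ a) = 2 · P(B_t ≥ a) for a ≥ 0. Since B_t ~ N(0, t), P(B_t ≥ 2.15) = 1 − Φ(2.15/√t) = 1 − Φ(2.15/√13.11) = 1 − Φ(0.5938). So
  P(M_{13.11} ≥ 2.15) = 2(1 − Φ(0.5938)) ≈ 0.5526.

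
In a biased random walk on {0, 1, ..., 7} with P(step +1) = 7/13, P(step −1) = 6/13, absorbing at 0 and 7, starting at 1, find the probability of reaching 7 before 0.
P(hit 7 before 0) = (1 − (6/7)^1) / (1 − (6/7)^7) = 117649/543607

Let u_k denote P(reach 7 before 0 | start at k). Boundary: u_0 = 0, u_7 = 1. Recurrence: u_k = 7/13·u_{k+1} + 6/13·u_{k-1} for 1 ≤ k ≤ 6. Try u_k = A + B·r^k with r = q/p = (6/13)/(7/13) = 6/7. Substitution satisfies the recurrence; boundary conditions give:
  u_k = (1 − r^k) / (1 − r^N) = (1 − (6/7)^1) / (1 − (6/7)^7) = 117649/543607.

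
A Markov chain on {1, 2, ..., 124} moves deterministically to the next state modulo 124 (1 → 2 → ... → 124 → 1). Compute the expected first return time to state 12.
E[T_12 | X_0 = 12] = 124

The chain cycles deterministically, so starting at state 12 it returns in exactly 124 steps. Equivalently, the stationary distribution is uniform π_j = 1/124 for every state j, so by Kac's formula E[T_12] = 1/π_12 = 124.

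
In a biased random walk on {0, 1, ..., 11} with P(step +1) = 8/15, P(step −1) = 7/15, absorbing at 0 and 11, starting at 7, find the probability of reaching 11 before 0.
P(hit 11 before 0) = (1 − (7/8)^7) / (1 − (7/8)^11) = 5216702464/6612607849

Let u_k denote P(reach 11 before 0 | start at k). Boundary: u_0 = 0, u_11 = 1. Recurrence: u_k = 8/15·u_{k+1} + 7/15·u_{k-1} for 1 ≤ k ≤ 10. Try u_k = A + B·r^k with r = q/p = (7/15)/(8/15) = 7/8. Substitution satisfies the recurrence; boundary conditions give:
  u_k = (1 − r^k) / (1 − r^N) = (1 − (7/8)^7) / (1 − (7/8)^11) = 5216702464/6612607849.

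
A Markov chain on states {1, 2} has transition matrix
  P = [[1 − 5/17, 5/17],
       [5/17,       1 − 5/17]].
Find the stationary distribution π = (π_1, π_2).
π_1 = 1/2, π_2 = 1/2

Solve πP = π with π_1 + π_2 = 1. From πP = π: π_1 · (1 − 5/17) + π_2 · 5/17 = π_1 ⇒ π_2 · 5/17 = π_1 · 5/17 ⇒ π_2/π_1 = (5/17)/(5/17) = 1. Together with π_1 + π_2 = 1:
  π_1 = (5/17)/(5/17 + 5/17) = (5/17)/(10/17) = 1/2,
  π_2 = (5/17)/(5/17 + 5/17) = (5/17)/(10/17) = 1/2.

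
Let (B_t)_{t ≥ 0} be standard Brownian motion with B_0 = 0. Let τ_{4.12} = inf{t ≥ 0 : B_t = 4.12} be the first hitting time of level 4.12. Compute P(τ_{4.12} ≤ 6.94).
P(τ_{4.12} ≤ 6.94) = 2(1 − Φ(4.12/√6.94)) = 2(1 − Φ(1.5639)) ≈ 0.1178

By the reflection principle for standard BM, P(τ_b ≤ t) = 2 · P(B_t ≥ b). Since B_t ~ N(0, t), P(B_t ≥ 4.12) = 1 − Φ(4.12/√t) = 1 − Φ(4.12/√6.94) = 1 − Φ(1.5639) ≈ 0.05892. Doubling: P(τ_{4.12} ≤ 6.94) ≈ 2 · 0.05892 = 0.11784 ≈ 0.1178.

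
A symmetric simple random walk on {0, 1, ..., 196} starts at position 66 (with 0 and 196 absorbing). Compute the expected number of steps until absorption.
E[τ | X_0 = 66] = 8580

Let v_k = E[τ | X_0 = k]. Boundary: v_0 = v_196 = 0. Recurrence: v_k = 1 + (v_{k-1} + v_{k+1})/2 for 1 ≤ k ≤ 195. The particular solution to v_k − (v_{k-1} + v_{k+1})/2 = 1 is v_k = −k^2. Adding homogeneous solution A + B k and matching boundaries gives v_k = k (196 − k). Substituting k = 66: v_66 = 66 · 130 = 8580.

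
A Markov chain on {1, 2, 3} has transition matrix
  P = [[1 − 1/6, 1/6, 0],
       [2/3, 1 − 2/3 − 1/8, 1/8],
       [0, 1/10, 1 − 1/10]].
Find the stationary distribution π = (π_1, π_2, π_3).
π = (16/25, 4/25, 1/5)

This is a birth-death chain on three states, which satisfies detailed balance: π_1 · P_{12} = π_2 · P_{21} and π_2 · P_{23} = π_3 · P_{32}.
From π_1 · 1/6 = π_2 · 2/3: π_2/π_1 = (1/6)/(2/3) = 1/4.
From π_2 · 1/8 = π_3 · 1/10: π_3/π_2 = (1/8)/(1/10) = 5/4.
Take π_1 proportional to 1; then unnormalized π = (1, 1/4, 5/16). Normalize by dividing by the sum 25/16:
  π = (16/25, 4/25, 1/5).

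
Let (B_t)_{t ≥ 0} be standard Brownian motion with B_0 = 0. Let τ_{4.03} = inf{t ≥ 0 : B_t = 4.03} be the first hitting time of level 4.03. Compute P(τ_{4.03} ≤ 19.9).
P(τ_{4.03} ≤ 19.9) = 2(1 − Φ(4.03/√19.9)) = 2(1 − Φ(0.9034)) ≈ 0.3663

By the reflection principle for standard BM, P(τ_b ≤ t) = 2 · P(B_t ≥ b). Since B_t ~ N(0, t), P(B_t ≥ 4.03) = 1 − Φ(4.03/√t) = 1 − Φ(4.03/√19.9) = 1 − Φ(0.9034) ≈ 0.18316. Doubling: P(τ_{4.03} ≤ 19.9) ≈ 2 · 0.18316 = 0.36632 ≈ 0.3663.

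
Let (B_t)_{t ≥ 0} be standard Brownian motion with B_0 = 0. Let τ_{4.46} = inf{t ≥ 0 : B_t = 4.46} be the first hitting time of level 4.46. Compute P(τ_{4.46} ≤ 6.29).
P(τ_{4.46} ≤ 6.29) = 2(1 − Φ(4.46/√6.29)) = 2(1 − Φ(1.7783)) ≈ 0.0754

By the reflection principle for standard BM, P(τ_b ≤ t) = 2 · P(B_t ≥ b). Since B_t ~ N(0, t), P(B_t ≥ 4.46) = 1 − Φ(4.46/√t) = 1 − Φ(4.46/√6.29) = 1 − Φ(1.7783) ≈ 0.03768. Doubling: P(τ_{4.46} ≤ 6.29) ≈ 2 · 0.03768 = 0.07536 ≈ 0.0754.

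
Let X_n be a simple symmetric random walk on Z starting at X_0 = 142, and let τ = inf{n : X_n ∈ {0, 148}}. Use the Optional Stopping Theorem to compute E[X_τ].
E[X_τ] = 142

X_n is a martingale and τ is a bounded-mean stopping time (indeed τ is finite a.s. with bounded expectation since the walk is in a bounded region). By the OST, E[X_τ] = E[X_0] = 142. Equivalently: E[X_τ] = 148 · P(hit 148 first) + 0 · P(hit 0 first) = 148 · (142/148) = 142.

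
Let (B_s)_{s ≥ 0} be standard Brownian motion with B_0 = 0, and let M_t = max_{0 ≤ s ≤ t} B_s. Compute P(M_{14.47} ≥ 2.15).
P(M_{14.47} ≥ 2.15) = 2·P(B_{14.47} ≥ 2.15) = 2(1 − Φ(2.15/√14.47)) ≈ 0.5719

By the reflection principle for Brownian motion, P(M_t ≥ a) = 2 · P(B_t ≥ a) for a ≥ 0. Since B_t ~ N(0, t), P(B_t ≥ 2.15) = 1 − Φ(2.15/√t) = 1 − Φ(2.15/√14.47) = 1 − Φ(0.5652). So
  P(M_{14.47} ≥ 2.15) = 2(1 − Φ(0.5652)) ≈ 0.5719.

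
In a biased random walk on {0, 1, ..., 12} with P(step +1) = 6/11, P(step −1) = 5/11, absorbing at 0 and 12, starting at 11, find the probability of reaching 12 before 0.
P(hit 12 before 0) = (1 − (5/6)^11) / (1 − (5/6)^12) = 1883813586/1932641711

Let u_k denote P(reach 12 before 0 | start at k). Boundary: u_0 = 0, u_12 = 1. Recurrence: u_k = 6/11·u_{k+1} + 5/11·u_{k-1} for 1 ≤ k ≤ 11. Try u_k = A + B·r^k with r = q/p = (5/11)/(6/11) = 5/6. Substitution satisfies the recurrence; boundary conditions give:
  u_k = (1 − r^k) / (1 − r^N) = (1 − (5/6)^11) / (1 − (5/6)^12) = 1883813586/1932641711.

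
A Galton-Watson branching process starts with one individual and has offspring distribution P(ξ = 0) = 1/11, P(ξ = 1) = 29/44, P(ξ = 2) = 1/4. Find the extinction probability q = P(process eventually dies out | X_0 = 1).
q = 4/11

The pgf is f(s) = 1/11 + 29/44·s + 1/4·s². The extinction probability q is the smallest fixed point of f in [0, 1]. Setting s = f(s):
  1/4·s² + (29/44 − 1)·s + 1/11 = 0
  1/4·s² − (1/11 + 1/4)·s + 1/11 = 0
which factors as (s − 1)·(1/4·s − 1/11) = 0, giving roots s = 1 and s = (1/11)/(1/4) = 4/11.
Mean offspring μ = 29/44 + 2·1/4 = 51/44 > 1 (supercritical), so q < 1. The extinction probability is the smaller root: q = (1/11)/(1/4) = 4/11.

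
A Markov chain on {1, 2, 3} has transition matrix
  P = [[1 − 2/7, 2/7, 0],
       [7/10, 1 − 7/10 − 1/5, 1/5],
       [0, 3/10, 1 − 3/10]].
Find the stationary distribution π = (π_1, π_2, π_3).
π = (147/247, 60/247, 40/247)

This is a birth-death chain on three states, which satisfies detailed balance: π_1 · P_{12} = π_2 · P_{21} and π_2 · P_{23} = π_3 · P_{32}.
From π_1 · 2/7 = π_2 · 7/10: π_2/π_1 = (2/7)/(7/10) = 20/49.
From π_2 · 1/5 = π_3 · 3/10: π_3/π_2 = (1/5)/(3/10) = 2/3.
Take π_1 proportional to 1; then unnormalized π = (1, 20/49, 40/147). Normalize by dividing by the sum 247/147:
  π = (147/247, 60/247, 40/247).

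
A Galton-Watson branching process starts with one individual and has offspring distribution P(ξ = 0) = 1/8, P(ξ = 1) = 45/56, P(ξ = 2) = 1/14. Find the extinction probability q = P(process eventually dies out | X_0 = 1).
q = 1

Mean offspring μ = 0·1/8 + 1·45/56 + 2·1/14 = 53/56 ≤ 1. For μ ≤ 1 with offspring not concentrated at 1, the Galton-Watson process goes extinct almost surely, so q = 1.
(Algebraic check: The pgf is f(s) = 1/8 + 45/56·s + 1/14·s². The extinction probability q is the smallest fixed point of f in [0, 1]. Setting s = f(s):
  1/14·s² + (45/56 − 1)·s + 1/8 = 0
  1/14·s² − (1/8 + 1/14)·s + 1/8 = 0
which factors as (s − 1)·(1/14·s − 1/8) = 0, giving roots s = 1 and s = (1/8)/(1/14) = 7/4. Since 7/4 ≥ 1, the smallest root in [0, 1] is s = 1.)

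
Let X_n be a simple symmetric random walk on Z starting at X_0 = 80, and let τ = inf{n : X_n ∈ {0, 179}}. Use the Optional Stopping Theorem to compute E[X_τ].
E[X_τ] = 80

X_n is a martingale and τ is a bounded-mean stopping time (indeed τ is finite a.s. with bounded expectation since the walk is in a bounded region). By the OST, E[X_τ] = E[X_0] = 80. Equivalently: E[X_τ] = 179 · P(hit 179 first) + 0 · P(hit 0 first) = 179 · (80/179) = 80.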